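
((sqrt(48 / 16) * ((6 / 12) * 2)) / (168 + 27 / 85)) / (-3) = -85 * sqrt(3) / 42921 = -0.00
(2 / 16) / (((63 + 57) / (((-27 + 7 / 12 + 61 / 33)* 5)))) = -1081 / 8448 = -0.13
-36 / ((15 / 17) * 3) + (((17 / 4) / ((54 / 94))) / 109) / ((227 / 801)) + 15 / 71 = -1385997343 / 105405180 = -13.15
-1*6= -6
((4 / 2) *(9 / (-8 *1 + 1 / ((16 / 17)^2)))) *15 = -69120 / 1759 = -39.30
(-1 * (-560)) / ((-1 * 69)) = -560 / 69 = -8.12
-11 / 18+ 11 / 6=11 / 9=1.22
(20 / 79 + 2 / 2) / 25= 99 / 1975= 0.05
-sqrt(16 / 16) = -1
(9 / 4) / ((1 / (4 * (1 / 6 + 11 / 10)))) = 57 / 5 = 11.40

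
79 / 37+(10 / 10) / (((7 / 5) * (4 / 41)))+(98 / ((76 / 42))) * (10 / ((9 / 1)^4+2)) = 1232316949 / 129186092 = 9.54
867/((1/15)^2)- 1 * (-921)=195996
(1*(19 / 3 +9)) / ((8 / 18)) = 69 / 2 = 34.50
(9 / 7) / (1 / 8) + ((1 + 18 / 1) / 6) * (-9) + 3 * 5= -3.21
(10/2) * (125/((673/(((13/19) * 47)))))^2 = 29165703125/163507369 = 178.38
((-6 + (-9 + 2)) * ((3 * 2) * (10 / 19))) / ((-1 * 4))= 195 / 19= 10.26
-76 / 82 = -38 / 41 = -0.93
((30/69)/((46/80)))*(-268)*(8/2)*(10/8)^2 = -1266.54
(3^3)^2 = 729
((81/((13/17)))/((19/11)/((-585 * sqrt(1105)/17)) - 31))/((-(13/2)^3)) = 52296910875/4203269254418 - 12950685 * sqrt(1105)/710352503996642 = 0.01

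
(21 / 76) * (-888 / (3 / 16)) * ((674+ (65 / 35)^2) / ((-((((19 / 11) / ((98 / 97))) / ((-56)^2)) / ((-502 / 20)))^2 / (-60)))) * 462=-3361846568014503343335407616 / 64536331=-52092310113112927714.09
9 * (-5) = -45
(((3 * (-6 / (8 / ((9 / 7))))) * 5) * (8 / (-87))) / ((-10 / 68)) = -1836 / 203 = -9.04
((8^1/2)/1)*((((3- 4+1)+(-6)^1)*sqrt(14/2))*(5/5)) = -24*sqrt(7) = -63.50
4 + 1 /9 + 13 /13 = 46 /9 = 5.11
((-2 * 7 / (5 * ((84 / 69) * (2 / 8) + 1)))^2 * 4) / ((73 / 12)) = 414736 / 136875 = 3.03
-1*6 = -6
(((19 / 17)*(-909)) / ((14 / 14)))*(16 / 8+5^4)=-10828917 / 17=-636995.12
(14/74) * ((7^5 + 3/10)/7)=168073/370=454.25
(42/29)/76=21/1102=0.02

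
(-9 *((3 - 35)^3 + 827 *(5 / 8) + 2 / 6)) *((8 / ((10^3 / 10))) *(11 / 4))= 25542627 / 400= 63856.57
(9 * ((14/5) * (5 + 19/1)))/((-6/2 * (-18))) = 56/5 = 11.20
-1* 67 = -67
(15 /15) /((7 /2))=2 /7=0.29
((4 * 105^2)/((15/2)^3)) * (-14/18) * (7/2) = -38416/135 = -284.56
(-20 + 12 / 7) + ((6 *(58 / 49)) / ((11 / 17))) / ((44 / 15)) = -86231 / 5929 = -14.54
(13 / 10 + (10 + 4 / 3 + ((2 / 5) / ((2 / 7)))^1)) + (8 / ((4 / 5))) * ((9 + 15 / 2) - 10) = 2371 / 30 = 79.03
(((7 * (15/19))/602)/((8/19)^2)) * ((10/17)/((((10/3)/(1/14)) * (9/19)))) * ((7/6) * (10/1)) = 9025/561408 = 0.02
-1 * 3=-3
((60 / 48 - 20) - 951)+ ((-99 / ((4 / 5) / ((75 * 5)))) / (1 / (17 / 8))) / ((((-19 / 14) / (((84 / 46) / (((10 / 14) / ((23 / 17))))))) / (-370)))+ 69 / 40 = -70673741949 / 760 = -92991765.72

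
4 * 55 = 220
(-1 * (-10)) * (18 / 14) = 90 / 7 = 12.86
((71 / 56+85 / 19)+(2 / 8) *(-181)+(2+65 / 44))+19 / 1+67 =584835 / 11704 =49.97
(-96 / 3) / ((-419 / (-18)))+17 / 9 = 1939 / 3771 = 0.51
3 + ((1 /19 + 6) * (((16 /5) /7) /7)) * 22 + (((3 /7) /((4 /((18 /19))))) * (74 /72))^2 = 1893335 /161728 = 11.71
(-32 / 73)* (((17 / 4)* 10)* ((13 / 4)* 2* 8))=-70720 / 73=-968.77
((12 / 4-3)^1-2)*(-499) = 998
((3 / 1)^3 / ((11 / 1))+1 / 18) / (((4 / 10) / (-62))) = -77035 / 198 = -389.07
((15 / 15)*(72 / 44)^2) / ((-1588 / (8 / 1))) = -648 / 48037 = -0.01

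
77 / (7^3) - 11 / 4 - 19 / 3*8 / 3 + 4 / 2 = -30719 / 1764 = -17.41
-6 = -6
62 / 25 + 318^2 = 2528162 / 25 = 101126.48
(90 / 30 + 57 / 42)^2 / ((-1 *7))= -3721 / 1372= -2.71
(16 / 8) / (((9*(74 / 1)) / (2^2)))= 4 / 333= 0.01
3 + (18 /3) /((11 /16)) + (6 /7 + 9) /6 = 2059 /154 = 13.37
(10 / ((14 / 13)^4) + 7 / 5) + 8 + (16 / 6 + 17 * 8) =44803043 / 288120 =155.50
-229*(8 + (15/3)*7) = -9847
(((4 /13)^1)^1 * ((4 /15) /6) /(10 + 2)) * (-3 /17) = -2 /9945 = -0.00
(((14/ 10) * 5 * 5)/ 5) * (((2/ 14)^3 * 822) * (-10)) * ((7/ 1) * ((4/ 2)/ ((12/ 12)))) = -16440/ 7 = -2348.57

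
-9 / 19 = -0.47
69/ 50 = 1.38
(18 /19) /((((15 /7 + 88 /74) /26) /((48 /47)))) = 5818176 /770659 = 7.55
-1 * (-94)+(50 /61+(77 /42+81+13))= 69779 /366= 190.65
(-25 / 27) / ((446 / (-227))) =5675 / 12042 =0.47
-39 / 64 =-0.61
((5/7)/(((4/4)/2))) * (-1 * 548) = -5480/7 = -782.86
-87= -87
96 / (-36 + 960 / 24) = 24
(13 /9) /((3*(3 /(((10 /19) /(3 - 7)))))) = -65 /3078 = -0.02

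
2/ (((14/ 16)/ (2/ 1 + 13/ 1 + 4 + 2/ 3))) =944/ 21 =44.95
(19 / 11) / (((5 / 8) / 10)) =304 / 11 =27.64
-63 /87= -21 /29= -0.72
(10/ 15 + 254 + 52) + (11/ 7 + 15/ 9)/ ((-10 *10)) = 53661/ 175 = 306.63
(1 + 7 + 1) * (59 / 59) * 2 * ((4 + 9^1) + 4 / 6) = 246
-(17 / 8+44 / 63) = -1423 / 504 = -2.82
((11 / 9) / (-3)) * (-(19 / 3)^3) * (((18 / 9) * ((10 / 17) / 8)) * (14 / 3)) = 2640715 / 37179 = 71.03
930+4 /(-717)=666806 /717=929.99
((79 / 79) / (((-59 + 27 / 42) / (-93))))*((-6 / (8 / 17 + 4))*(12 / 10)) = -199206 / 77615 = -2.57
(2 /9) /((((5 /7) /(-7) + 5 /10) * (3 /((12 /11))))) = 784 /3861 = 0.20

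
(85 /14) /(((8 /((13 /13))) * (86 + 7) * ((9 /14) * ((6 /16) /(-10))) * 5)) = -170 /2511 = -0.07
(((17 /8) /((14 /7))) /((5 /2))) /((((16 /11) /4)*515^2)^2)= 2057 /45020352400000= 0.00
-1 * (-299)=299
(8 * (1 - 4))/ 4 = -6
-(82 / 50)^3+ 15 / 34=-2108939 / 531250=-3.97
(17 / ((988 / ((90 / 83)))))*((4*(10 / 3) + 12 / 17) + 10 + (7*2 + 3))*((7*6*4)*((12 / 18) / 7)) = 19320 / 1577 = 12.25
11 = 11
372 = 372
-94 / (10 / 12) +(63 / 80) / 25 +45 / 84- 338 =-6303259 / 14000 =-450.23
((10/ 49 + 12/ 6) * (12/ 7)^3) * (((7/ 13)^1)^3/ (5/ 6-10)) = -1119744/ 5920915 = -0.19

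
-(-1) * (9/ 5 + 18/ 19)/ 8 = 261/ 760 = 0.34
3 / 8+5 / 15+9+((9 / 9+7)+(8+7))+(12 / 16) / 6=197 / 6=32.83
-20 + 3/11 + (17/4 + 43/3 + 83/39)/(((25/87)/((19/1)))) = 1349.72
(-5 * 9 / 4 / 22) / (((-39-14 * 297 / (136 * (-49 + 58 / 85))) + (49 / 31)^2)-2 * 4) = 0.01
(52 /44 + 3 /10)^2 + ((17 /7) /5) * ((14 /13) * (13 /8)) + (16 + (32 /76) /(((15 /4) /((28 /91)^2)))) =1110601211 /58279650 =19.06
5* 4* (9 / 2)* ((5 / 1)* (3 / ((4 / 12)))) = 4050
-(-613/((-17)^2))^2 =-375769/83521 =-4.50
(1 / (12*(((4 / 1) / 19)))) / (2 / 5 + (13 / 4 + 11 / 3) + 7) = 0.03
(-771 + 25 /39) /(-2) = 15022 /39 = 385.18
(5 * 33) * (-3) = -495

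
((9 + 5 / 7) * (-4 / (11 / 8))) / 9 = -2176 / 693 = -3.14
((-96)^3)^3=-692533995824480256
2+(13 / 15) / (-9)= 257 / 135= 1.90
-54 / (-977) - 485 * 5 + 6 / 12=-4737365 / 1954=-2424.44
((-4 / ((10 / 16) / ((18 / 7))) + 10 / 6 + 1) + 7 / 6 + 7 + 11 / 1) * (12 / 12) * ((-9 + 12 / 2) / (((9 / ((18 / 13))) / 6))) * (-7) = 6774 / 65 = 104.22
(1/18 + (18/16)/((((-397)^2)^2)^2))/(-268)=-2468221013617387712725/11906698169690278325794656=-0.00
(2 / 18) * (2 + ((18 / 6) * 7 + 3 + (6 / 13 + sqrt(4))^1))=370 / 117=3.16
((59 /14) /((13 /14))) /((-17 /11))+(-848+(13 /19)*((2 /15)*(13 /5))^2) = -20096649727 /23619375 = -850.85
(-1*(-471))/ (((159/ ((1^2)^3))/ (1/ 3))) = 157/ 159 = 0.99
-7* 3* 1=-21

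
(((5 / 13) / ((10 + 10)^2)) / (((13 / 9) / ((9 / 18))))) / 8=9 / 216320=0.00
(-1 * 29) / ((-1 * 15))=29 / 15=1.93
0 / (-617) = 0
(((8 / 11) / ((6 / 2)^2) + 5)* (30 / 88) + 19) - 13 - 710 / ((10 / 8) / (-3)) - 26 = 2447683 / 1452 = 1685.73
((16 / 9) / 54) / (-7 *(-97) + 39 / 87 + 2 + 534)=29 / 1070658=0.00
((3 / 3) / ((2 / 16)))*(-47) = -376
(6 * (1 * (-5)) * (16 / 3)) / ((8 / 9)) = -180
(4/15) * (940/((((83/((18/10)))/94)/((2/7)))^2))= 717624576/8439025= 85.04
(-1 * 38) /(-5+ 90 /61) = 2318 /215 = 10.78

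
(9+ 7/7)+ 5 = 15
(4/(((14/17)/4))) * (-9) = -1224/7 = -174.86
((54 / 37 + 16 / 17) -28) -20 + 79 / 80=-2244869 / 50320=-44.61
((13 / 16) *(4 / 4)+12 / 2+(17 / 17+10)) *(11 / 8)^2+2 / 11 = 33.86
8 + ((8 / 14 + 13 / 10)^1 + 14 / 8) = 1627 / 140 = 11.62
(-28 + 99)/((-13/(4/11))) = -284/143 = -1.99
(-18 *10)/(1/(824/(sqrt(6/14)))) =-49440 *sqrt(21) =-226562.54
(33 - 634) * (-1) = 601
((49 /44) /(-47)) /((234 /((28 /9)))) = -343 /1088802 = -0.00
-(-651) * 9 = 5859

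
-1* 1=-1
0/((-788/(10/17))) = 0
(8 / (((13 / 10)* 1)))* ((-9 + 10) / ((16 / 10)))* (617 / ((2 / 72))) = 1110600 / 13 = 85430.77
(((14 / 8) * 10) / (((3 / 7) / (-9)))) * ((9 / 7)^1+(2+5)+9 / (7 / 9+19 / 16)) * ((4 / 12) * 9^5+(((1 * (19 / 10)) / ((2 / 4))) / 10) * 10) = -26341233702 / 283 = -93078564.32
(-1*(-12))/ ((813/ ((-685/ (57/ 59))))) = -10.47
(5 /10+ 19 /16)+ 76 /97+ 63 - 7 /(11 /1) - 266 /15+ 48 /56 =85968401 /1792560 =47.96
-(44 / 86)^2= -484 / 1849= -0.26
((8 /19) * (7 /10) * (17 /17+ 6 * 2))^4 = 17555190016 /81450625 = 215.53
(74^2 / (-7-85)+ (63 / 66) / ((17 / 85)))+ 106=25933 / 506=51.25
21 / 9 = 7 / 3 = 2.33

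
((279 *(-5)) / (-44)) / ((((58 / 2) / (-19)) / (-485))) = 12854925 / 1276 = 10074.39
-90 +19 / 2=-80.50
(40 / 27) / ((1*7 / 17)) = 680 / 189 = 3.60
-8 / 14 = -4 / 7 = -0.57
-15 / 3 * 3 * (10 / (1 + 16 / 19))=-570 / 7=-81.43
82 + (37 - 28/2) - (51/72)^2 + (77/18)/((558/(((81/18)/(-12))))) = 5597609/53568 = 104.50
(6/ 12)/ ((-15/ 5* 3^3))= -1/ 162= -0.01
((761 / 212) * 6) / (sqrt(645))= 761 * sqrt(645) / 22790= 0.85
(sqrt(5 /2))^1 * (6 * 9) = 27 * sqrt(10) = 85.38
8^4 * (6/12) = 2048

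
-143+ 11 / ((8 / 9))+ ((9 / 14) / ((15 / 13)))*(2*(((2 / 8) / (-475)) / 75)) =-434328151 / 3325000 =-130.63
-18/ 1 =-18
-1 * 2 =-2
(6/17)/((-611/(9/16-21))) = 981/83096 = 0.01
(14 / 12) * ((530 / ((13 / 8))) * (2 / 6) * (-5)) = -74200 / 117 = -634.19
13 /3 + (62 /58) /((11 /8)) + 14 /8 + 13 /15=7.73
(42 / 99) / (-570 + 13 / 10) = -140 / 187671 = -0.00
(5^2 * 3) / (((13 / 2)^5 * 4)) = 600 / 371293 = 0.00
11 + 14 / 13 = 157 / 13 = 12.08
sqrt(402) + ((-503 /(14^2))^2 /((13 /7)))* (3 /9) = 21.23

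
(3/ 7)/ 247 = 3/ 1729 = 0.00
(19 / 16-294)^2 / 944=21949225 / 241664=90.83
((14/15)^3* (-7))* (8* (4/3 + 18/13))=-16288384/131625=-123.75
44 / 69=0.64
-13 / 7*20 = -37.14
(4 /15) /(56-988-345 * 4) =-1 /8670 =-0.00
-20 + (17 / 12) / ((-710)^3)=-20.00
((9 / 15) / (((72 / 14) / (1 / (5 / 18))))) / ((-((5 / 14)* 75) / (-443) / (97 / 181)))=2105579 / 565625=3.72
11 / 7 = 1.57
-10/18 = -0.56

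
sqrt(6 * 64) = 8 * sqrt(6) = 19.60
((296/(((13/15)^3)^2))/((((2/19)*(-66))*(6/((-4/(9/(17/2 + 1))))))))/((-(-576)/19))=3965359375/1699036768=2.33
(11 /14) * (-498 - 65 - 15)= -3179 /7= -454.14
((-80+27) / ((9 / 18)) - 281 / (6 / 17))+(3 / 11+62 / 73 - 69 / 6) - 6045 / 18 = -1248.38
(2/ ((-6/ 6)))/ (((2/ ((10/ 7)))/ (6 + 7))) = -130/ 7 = -18.57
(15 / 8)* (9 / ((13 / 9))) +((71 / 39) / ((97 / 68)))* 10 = 739805 / 30264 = 24.45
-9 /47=-0.19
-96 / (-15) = 32 / 5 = 6.40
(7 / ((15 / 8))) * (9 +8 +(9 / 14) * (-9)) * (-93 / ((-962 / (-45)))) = -87606 / 481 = -182.13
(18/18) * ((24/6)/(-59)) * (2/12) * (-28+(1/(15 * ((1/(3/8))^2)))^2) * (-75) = -2867191/120832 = -23.73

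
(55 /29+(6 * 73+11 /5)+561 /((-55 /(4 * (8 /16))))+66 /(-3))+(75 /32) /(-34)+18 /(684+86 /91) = 392986903037 /983318080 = 399.65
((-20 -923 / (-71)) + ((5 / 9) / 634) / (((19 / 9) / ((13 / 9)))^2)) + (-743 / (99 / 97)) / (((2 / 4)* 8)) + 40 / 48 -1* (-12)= -7983220967 / 45317052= -176.16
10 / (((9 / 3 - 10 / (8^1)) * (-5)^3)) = -8 / 175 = -0.05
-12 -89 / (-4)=41 / 4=10.25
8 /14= 4 /7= 0.57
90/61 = 1.48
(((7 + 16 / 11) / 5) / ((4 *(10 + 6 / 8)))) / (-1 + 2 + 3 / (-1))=-93 / 4730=-0.02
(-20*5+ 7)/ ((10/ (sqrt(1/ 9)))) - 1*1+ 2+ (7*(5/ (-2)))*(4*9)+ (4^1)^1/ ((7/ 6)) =-44007/ 70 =-628.67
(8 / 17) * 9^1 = 72 / 17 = 4.24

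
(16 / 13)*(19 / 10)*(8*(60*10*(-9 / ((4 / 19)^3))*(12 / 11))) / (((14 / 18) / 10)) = -152006414400 / 1001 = -151854559.84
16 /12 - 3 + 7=16 /3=5.33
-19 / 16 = -1.19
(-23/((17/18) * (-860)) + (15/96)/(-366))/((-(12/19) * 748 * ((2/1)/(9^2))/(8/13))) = -204159807/138752922880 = -0.00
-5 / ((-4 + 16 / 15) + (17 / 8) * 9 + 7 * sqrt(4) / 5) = -600 / 2279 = -0.26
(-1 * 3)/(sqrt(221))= -3 * sqrt(221)/221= -0.20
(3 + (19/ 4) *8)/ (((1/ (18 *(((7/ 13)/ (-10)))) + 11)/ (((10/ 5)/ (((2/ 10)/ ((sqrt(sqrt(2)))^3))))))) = 69.17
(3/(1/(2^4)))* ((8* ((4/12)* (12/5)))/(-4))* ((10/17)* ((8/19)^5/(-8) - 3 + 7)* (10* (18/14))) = -684308736000/294655781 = -2322.40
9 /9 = 1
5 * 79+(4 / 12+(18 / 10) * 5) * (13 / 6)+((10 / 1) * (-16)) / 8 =3557 / 9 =395.22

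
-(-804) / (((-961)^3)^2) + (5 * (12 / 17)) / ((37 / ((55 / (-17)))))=-2599287186502205614128 / 8422478147050962594373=-0.31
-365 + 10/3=-1085/3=-361.67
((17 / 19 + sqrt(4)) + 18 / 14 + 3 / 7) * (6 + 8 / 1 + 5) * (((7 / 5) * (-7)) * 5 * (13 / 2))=-55783 / 2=-27891.50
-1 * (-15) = 15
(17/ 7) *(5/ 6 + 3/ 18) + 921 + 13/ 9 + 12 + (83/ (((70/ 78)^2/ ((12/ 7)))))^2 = 21274734109129/ 661775625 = 32147.96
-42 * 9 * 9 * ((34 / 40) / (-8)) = 28917 / 80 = 361.46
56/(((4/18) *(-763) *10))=-18/545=-0.03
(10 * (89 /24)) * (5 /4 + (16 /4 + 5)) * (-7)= -127715 /48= -2660.73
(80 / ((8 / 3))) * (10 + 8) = 540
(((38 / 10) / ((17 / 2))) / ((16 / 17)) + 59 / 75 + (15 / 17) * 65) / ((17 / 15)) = 597869 / 11560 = 51.72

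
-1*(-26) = 26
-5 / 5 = -1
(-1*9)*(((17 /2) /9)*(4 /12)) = -17 /6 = -2.83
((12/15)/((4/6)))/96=1/80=0.01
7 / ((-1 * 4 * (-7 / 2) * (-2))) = -1 / 4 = -0.25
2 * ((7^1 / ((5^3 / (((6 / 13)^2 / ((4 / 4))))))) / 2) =252 / 21125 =0.01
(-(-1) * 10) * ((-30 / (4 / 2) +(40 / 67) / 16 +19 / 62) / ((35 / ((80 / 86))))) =-2435280 / 625177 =-3.90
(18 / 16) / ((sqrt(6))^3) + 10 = sqrt(6) / 32 + 10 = 10.08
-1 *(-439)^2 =-192721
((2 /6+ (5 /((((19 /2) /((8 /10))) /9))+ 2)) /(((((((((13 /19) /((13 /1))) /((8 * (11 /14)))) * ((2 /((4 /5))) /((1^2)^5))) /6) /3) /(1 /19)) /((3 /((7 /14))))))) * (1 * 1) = 1105632 /665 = 1662.60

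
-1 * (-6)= 6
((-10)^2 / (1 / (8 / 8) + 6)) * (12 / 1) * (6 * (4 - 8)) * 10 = -288000 / 7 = -41142.86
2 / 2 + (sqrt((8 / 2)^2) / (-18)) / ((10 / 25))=4 / 9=0.44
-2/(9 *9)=-2/81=-0.02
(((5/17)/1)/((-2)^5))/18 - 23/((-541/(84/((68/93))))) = 25870639/5297472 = 4.88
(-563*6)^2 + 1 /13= 148341493 /13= 11410884.08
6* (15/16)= 45/8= 5.62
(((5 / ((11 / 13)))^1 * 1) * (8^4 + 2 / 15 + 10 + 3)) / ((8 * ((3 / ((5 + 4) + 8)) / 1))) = 13621777 / 792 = 17199.21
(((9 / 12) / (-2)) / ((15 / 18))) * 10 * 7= -63 / 2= -31.50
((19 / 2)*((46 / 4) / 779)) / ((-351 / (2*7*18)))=-161 / 1599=-0.10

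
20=20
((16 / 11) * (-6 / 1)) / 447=-32 / 1639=-0.02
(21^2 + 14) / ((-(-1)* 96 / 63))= 9555 / 32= 298.59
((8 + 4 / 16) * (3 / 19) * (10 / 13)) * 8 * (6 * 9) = 432.87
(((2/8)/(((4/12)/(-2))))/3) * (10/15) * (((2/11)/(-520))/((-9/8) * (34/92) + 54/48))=92/559845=0.00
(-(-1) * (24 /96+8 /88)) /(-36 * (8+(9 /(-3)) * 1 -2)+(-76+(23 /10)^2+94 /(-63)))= -23625 /12488003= -0.00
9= 9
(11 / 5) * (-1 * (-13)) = 143 / 5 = 28.60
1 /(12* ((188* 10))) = 1 /22560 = 0.00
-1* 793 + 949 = 156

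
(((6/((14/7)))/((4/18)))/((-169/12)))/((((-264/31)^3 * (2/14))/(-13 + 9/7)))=-3664293/28792192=-0.13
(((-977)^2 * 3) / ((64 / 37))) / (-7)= -105952719 / 448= -236501.60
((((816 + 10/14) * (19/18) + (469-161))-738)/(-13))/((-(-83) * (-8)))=54443/1087632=0.05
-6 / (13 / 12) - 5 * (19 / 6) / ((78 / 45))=-763 / 52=-14.67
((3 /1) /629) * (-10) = -30 /629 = -0.05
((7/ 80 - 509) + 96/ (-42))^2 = 261323.61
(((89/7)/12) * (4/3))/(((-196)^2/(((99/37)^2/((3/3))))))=96921/368140528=0.00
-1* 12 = -12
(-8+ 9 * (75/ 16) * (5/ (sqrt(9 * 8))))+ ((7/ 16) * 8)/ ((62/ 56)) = -150/ 31+ 1125 * sqrt(2)/ 64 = 20.02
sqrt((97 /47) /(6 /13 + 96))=sqrt(74320818) /58938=0.15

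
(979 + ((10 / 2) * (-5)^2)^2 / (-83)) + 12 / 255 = 5579052 / 7055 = 790.79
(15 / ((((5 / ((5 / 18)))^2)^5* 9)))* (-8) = -5 / 1338925209984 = -0.00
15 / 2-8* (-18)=303 / 2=151.50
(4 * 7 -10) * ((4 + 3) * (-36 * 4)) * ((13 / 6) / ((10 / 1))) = -19656 / 5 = -3931.20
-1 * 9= -9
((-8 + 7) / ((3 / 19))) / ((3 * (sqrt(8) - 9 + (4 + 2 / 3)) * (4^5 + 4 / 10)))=95 * sqrt(2) / 248417 + 95 / 114654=0.00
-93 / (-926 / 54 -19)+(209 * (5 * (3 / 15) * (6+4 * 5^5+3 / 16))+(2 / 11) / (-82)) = 575265080793 / 220088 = 2613795.76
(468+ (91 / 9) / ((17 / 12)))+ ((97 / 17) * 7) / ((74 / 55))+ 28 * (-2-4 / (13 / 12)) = 16947911 / 49062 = 345.44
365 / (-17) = -365 / 17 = -21.47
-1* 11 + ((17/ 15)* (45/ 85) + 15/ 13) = -9.25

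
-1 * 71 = -71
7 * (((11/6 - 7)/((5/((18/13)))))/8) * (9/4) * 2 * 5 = -5859/208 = -28.17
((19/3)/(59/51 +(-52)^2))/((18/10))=1615/1241667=0.00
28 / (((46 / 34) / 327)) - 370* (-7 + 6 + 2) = 147142 / 23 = 6397.48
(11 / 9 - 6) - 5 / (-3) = -28 / 9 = -3.11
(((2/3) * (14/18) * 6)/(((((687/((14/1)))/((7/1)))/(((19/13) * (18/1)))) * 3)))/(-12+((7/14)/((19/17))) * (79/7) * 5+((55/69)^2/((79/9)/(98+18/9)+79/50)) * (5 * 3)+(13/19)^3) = 418445889001952/2072916851964543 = 0.20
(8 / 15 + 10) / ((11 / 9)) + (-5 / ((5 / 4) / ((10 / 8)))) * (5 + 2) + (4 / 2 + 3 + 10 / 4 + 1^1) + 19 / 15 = -5483 / 330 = -16.62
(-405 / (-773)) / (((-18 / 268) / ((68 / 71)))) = -410040 / 54883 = -7.47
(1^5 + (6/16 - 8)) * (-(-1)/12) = -53/96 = -0.55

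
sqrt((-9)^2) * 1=9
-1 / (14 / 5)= -5 / 14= -0.36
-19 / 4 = -4.75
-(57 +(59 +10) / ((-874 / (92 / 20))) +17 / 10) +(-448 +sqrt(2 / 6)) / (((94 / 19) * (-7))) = -202714 / 4465 - 19 * sqrt(3) / 1974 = -45.42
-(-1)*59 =59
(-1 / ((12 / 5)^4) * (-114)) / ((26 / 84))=83125 / 7488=11.10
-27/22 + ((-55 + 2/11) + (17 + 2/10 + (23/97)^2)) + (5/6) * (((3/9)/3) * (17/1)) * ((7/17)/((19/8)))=-20450238971/530949870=-38.52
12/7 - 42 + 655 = 4303/7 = 614.71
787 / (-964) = -787 / 964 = -0.82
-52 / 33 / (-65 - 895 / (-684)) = 11856 / 479215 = 0.02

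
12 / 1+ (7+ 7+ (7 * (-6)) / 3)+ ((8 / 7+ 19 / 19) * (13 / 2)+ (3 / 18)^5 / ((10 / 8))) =1764187 / 68040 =25.93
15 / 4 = 3.75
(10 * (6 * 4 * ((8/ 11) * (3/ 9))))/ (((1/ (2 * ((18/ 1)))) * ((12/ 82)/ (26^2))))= 106429440/ 11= 9675403.64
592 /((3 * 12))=148 /9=16.44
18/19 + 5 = 113/19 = 5.95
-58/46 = -29/23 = -1.26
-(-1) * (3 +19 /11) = 52 /11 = 4.73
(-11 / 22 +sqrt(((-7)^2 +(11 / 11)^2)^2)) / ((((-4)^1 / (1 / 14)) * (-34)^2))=-99 / 129472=-0.00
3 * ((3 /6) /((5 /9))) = 27 /10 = 2.70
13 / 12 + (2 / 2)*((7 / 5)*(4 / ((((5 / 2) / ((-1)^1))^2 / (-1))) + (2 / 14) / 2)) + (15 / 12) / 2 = 2737 / 3000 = 0.91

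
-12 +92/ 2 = 34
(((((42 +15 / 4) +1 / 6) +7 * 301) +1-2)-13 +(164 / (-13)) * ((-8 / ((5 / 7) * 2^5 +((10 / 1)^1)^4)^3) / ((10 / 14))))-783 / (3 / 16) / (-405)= 13569288425603561969 / 6313564604880000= 2149.23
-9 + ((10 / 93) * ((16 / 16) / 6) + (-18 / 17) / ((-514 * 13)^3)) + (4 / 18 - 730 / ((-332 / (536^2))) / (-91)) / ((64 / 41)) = -1628191228102243944721 / 365397988993264864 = -4455.94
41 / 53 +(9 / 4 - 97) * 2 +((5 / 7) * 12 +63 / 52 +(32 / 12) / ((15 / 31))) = -150563549 / 868140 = -173.43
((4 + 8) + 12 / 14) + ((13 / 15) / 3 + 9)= 6976 / 315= 22.15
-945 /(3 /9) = -2835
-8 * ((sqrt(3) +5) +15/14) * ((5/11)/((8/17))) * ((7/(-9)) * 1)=595 * sqrt(3)/99 +7225/198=46.90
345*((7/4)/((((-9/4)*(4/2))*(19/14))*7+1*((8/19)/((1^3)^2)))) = -45885/3217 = -14.26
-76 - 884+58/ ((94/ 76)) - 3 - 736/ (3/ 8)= -405907/ 141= -2878.77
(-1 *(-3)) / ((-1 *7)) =-3 / 7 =-0.43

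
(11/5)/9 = 11/45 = 0.24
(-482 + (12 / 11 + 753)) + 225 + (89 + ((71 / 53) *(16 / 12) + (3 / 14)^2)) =201542353 / 342804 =587.92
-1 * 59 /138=-59 /138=-0.43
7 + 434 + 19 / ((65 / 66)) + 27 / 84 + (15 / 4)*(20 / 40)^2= 3360093 / 7280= 461.55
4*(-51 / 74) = -102 / 37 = -2.76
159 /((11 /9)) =1431 /11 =130.09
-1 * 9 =-9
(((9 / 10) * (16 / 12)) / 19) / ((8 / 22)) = 33 / 190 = 0.17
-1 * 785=-785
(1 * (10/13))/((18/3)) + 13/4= 527/156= 3.38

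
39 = 39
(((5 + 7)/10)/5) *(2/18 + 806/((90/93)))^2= 2810100512/16875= 166524.47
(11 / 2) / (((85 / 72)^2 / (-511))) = -2016.56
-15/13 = -1.15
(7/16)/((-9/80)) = -35/9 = -3.89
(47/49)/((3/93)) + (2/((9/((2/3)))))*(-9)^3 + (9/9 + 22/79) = -298016/3871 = -76.99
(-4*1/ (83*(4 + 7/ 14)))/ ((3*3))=-8/ 6723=-0.00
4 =4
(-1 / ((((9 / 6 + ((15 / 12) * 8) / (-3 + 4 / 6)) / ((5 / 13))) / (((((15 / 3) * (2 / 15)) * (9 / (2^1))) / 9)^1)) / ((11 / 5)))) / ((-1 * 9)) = -154 / 13689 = -0.01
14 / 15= 0.93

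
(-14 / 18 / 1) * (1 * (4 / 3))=-28 / 27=-1.04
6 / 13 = 0.46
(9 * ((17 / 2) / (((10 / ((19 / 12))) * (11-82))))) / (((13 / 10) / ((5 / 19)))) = -255 / 7384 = -0.03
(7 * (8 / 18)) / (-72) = -7 / 162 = -0.04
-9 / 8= -1.12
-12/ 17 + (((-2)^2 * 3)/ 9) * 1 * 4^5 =1364.63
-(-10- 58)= 68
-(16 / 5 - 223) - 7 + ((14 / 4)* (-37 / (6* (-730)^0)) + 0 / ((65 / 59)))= 11473 / 60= 191.22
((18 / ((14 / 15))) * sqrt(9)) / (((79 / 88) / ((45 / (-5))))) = -320760 / 553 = -580.04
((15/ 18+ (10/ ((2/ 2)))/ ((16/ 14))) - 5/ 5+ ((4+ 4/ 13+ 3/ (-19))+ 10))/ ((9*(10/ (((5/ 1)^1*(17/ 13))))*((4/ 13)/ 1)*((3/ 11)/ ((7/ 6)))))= 88201729/ 3841344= 22.96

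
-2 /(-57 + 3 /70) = 140 /3987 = 0.04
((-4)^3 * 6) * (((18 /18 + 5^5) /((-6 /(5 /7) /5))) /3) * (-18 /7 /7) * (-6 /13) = 180057600 /4459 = 40380.71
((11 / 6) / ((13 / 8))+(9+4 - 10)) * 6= 322 / 13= 24.77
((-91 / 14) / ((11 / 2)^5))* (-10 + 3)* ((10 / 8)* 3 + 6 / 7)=6708 / 161051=0.04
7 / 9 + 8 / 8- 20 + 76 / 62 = -4742 / 279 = -17.00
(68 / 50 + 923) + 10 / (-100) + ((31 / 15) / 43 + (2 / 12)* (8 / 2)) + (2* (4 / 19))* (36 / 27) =37808151 / 40850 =925.54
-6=-6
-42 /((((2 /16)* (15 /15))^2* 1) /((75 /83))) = -201600 /83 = -2428.92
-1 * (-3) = 3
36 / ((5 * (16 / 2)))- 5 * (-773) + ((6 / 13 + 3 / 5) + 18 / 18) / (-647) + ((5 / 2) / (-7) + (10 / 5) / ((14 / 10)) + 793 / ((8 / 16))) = 1605272056 / 294385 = 5452.97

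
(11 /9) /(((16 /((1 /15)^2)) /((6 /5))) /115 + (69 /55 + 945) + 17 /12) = 55660 /44344947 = 0.00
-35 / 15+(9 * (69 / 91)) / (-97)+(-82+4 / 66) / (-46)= -4169852 / 6699693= -0.62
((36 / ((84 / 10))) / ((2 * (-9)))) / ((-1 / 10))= 50 / 21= 2.38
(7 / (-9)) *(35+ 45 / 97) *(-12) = 96320 / 291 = 331.00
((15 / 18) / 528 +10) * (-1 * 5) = -158425 / 3168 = -50.01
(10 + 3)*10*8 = 1040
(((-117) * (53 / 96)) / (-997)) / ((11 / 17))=35139 / 350944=0.10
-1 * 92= -92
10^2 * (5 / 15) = 100 / 3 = 33.33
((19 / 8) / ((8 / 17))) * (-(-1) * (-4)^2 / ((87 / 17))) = 5491 / 348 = 15.78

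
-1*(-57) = 57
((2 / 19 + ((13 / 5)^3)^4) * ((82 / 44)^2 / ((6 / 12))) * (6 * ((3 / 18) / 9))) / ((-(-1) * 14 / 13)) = 460644699993339277 / 6735351562500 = 68392.08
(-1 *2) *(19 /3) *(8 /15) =-304 /45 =-6.76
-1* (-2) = 2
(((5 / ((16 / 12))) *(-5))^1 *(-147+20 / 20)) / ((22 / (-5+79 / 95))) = -9855 / 19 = -518.68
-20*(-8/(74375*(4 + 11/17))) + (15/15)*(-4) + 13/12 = -2418991/829500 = -2.92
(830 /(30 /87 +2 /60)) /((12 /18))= 1083150 /329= 3292.25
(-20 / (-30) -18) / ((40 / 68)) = -442 / 15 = -29.47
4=4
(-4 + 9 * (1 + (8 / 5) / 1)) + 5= 122 / 5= 24.40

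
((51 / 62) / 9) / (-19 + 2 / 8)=-34 / 6975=-0.00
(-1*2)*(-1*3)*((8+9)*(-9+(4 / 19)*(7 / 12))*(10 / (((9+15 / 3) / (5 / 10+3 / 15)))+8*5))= -696762 / 19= -36671.68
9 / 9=1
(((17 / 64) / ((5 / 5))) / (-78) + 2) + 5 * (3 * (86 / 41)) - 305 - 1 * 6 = -56804665 / 204672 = -277.54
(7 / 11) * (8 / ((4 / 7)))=98 / 11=8.91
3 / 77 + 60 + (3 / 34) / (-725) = 113956719 / 1898050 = 60.04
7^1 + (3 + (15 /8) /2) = 175 /16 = 10.94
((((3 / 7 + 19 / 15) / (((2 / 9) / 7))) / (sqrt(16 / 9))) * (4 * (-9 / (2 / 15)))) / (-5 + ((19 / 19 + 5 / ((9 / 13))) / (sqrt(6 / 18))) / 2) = -2400597 * sqrt(3) / 1388 - 2919645 / 1388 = -5099.14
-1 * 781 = -781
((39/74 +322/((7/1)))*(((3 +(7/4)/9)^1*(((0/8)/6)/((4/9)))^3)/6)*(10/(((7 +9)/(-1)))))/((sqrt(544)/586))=0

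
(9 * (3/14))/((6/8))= 2.57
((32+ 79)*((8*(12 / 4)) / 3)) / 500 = 222 / 125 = 1.78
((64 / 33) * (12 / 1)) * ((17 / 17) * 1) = 256 / 11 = 23.27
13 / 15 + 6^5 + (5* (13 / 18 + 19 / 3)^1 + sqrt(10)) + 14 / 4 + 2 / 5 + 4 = sqrt(10) + 351902 / 45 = 7823.21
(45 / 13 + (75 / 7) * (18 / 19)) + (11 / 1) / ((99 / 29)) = 261956 / 15561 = 16.83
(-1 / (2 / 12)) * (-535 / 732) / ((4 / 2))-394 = -95601 / 244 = -391.81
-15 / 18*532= -1330 / 3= -443.33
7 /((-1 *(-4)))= 1.75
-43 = -43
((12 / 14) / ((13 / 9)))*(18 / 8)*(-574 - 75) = -157707 / 182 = -866.52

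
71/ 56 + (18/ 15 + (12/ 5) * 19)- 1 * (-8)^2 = -15.93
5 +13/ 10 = 63/ 10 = 6.30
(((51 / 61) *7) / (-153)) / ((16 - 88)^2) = -0.00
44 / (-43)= -44 / 43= -1.02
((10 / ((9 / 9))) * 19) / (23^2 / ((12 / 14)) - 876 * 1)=-1140 / 1553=-0.73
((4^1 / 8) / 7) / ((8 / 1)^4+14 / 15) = 15 / 860356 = 0.00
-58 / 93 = -0.62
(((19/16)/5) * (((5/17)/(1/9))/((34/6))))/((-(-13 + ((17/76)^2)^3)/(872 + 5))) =1806164386797312/241322218634197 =7.48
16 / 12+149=451 / 3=150.33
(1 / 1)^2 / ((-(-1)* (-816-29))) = -1 / 845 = -0.00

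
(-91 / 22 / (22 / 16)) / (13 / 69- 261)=6279 / 544379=0.01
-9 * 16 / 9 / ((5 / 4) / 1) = -64 / 5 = -12.80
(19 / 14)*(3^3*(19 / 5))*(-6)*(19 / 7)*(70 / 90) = -61731 / 35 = -1763.74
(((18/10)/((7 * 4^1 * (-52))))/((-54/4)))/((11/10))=1/12012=0.00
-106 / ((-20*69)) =53 / 690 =0.08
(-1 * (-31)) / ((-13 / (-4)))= 124 / 13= 9.54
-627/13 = -48.23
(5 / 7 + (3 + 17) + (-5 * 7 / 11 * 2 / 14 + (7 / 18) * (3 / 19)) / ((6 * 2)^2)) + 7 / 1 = 27.71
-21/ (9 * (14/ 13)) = -13/ 6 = -2.17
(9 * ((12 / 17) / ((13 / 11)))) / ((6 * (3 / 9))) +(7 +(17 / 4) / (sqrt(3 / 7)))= 17 * sqrt(21) / 12 +2141 / 221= 16.18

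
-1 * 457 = -457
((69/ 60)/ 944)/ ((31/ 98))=1127/ 292640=0.00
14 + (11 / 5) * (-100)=-206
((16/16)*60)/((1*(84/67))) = 335/7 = 47.86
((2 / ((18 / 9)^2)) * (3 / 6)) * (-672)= -168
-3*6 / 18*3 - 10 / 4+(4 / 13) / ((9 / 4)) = -1255 / 234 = -5.36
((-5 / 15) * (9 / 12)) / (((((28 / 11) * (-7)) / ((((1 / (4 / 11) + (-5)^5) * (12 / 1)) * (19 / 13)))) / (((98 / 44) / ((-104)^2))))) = -711873 / 4499456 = -0.16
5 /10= 1 /2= 0.50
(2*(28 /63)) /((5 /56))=448 /45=9.96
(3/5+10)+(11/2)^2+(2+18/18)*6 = 1177/20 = 58.85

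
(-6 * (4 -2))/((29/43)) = -516/29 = -17.79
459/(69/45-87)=-6885/1282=-5.37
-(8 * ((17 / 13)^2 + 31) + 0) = -44224 / 169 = -261.68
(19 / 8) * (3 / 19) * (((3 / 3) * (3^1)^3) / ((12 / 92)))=621 / 8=77.62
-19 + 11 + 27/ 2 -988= -1965/ 2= -982.50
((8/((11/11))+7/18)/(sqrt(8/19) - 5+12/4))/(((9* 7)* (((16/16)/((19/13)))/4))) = -0.58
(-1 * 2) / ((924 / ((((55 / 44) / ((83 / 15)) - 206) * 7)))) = 68317 / 21912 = 3.12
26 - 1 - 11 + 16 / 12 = 46 / 3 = 15.33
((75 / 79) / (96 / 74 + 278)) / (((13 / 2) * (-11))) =-2775 / 58371599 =-0.00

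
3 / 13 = 0.23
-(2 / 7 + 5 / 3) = -41 / 21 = -1.95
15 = 15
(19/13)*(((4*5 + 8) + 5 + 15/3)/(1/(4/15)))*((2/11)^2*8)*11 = 92416/2145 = 43.08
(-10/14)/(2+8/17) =-85/294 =-0.29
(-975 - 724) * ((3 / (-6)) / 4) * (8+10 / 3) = 28883 / 12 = 2406.92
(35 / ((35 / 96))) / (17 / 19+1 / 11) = 10032 / 103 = 97.40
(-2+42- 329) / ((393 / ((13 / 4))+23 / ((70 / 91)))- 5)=-37570 / 18957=-1.98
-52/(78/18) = -12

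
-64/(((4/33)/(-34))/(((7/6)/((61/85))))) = 1780240/61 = 29184.26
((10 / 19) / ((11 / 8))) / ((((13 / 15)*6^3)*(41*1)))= 50 / 1002573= 0.00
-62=-62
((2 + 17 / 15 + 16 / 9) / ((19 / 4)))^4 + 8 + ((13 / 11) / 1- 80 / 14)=4.61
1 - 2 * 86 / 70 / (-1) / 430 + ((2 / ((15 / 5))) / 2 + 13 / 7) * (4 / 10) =988 / 525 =1.88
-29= -29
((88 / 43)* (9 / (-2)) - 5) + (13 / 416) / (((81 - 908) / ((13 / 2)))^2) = -53488711965 / 3764345216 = -14.21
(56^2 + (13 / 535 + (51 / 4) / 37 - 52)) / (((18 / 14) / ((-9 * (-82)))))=70091234423 / 39590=1770427.74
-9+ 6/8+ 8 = -1/4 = -0.25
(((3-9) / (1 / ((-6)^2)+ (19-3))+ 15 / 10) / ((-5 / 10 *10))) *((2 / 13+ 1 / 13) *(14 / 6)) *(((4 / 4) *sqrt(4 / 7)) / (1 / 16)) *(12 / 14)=-124704 *sqrt(7) / 262535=-1.26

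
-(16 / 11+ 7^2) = -555 / 11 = -50.45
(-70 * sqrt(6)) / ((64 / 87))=-3045 * sqrt(6) / 32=-233.08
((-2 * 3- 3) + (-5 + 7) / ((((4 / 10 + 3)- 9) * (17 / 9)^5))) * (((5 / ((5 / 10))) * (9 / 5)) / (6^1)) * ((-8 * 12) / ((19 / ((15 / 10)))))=2037189528 / 9938999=204.97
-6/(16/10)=-15/4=-3.75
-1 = -1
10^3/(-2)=-500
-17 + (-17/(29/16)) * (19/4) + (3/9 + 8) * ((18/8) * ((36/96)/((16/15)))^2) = -112577385/1900544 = -59.23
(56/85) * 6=3.95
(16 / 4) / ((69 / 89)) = 356 / 69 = 5.16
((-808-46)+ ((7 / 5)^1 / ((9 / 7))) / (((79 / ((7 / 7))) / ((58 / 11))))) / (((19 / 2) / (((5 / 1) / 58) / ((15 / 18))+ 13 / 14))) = -1998799276 / 21546855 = -92.77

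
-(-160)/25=32/5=6.40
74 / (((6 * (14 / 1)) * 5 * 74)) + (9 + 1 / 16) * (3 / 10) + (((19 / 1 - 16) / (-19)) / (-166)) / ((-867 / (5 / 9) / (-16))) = 2.72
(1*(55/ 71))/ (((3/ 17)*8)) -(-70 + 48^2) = -3805801/ 1704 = -2233.45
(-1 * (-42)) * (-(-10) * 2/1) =840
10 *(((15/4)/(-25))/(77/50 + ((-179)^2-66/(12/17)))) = -0.00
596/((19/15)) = 8940/19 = 470.53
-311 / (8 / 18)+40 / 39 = -109001 / 156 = -698.72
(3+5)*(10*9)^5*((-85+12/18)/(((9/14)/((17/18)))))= -5852800800000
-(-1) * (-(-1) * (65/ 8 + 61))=553/ 8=69.12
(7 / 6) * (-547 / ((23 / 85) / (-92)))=650930 / 3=216976.67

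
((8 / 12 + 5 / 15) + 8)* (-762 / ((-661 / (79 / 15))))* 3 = 541782 / 3305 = 163.93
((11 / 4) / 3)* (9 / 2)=33 / 8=4.12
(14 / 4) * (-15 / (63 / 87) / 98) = -145 / 196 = -0.74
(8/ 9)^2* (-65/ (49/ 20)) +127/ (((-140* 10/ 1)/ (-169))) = -4470479/ 793800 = -5.63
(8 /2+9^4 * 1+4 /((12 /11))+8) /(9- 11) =-9865 /3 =-3288.33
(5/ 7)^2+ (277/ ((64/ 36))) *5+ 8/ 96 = 1833751/ 2352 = 779.66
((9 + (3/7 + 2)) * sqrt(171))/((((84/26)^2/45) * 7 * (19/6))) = 29.07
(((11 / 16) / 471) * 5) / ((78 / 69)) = 1265 / 195936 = 0.01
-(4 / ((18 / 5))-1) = -1 / 9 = -0.11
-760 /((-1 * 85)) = 152 /17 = 8.94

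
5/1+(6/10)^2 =134/25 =5.36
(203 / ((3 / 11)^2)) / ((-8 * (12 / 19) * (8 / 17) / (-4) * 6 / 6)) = 7933849 / 1728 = 4591.35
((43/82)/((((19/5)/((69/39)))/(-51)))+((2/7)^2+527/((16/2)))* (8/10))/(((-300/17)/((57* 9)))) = -3060700893/2611700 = -1171.92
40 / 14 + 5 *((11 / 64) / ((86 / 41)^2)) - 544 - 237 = -2577657583 / 3313408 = -777.95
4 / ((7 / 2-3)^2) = 16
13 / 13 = 1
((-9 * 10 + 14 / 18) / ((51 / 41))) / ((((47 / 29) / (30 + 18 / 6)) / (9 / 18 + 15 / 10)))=-21004874 / 7191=-2920.99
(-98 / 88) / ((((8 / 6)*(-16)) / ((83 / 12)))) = 4067 / 11264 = 0.36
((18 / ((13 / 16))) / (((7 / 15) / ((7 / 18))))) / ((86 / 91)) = 840 / 43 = 19.53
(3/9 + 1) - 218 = -650/3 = -216.67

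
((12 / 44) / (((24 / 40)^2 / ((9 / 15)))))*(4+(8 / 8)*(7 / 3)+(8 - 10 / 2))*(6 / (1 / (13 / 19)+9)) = 455 / 187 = 2.43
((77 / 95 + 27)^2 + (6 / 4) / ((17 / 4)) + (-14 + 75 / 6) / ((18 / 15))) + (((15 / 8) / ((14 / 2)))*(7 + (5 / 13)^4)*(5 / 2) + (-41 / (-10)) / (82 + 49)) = 12492983705959839 / 16073071186900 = 777.26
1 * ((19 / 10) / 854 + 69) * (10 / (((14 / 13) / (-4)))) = -2562.94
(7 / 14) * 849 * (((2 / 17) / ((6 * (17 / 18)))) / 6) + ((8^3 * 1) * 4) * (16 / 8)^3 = 9470801 / 578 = 16385.47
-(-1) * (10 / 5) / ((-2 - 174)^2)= 1 / 15488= 0.00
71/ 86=0.83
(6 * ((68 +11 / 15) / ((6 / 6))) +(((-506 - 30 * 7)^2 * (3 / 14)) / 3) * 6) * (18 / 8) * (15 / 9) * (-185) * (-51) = 109034737785 / 14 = 7788195556.07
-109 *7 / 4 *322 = -122843 / 2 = -61421.50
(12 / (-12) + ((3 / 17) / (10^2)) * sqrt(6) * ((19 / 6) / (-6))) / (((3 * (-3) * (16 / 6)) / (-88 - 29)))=-39 / 8 - 247 * sqrt(6) / 54400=-4.89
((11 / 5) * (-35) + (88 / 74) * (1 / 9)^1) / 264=-2327 / 7992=-0.29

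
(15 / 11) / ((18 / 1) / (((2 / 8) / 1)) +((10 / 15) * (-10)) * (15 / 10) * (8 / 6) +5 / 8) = 0.02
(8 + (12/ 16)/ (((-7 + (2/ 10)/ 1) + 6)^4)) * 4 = 10067/ 256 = 39.32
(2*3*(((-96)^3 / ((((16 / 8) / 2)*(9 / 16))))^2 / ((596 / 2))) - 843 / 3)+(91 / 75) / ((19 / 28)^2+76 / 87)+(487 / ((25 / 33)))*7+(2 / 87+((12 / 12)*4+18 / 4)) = 49810094748.37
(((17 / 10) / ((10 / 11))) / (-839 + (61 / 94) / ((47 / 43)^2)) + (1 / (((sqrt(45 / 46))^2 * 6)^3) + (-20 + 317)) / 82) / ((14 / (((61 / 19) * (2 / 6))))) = 81640937627705761 / 295052103657391500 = 0.28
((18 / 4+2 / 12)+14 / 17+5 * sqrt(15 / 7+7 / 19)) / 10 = 28 / 51+sqrt(44422) / 266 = 1.34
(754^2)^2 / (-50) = -161605221128 / 25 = -6464208845.12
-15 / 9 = -5 / 3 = -1.67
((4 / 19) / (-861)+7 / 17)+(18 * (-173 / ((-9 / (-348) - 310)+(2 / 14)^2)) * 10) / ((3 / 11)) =20076692093125 / 54439496559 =368.79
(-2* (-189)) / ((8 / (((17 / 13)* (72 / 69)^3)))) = 11104128 / 158171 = 70.20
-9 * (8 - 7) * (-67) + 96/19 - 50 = 558.05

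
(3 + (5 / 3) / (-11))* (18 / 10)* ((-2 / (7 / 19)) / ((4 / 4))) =-10716 / 385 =-27.83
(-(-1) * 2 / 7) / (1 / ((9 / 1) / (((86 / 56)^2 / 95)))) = 191520 / 1849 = 103.58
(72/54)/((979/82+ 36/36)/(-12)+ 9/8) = 656/23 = 28.52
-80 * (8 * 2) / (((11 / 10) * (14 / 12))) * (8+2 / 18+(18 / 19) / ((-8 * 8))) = -5063200 / 627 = -8075.28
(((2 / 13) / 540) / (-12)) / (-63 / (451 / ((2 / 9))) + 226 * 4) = -451 / 17171902800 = -0.00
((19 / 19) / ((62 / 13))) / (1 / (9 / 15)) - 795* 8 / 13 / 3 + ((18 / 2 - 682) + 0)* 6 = -16929833 / 4030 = -4200.95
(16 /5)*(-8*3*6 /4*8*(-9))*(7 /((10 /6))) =870912 /25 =34836.48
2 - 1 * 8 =-6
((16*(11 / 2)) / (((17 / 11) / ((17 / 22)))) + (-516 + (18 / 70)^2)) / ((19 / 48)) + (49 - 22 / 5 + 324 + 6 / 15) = -19161237 / 23275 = -823.25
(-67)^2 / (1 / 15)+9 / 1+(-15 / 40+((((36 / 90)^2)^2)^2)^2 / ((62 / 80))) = 509680755619428679 / 7568359375000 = 67343.63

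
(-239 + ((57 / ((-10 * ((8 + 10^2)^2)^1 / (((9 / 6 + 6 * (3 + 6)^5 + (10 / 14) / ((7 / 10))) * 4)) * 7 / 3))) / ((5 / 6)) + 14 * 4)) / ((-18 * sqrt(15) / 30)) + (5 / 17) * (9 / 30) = 3 / 34 + 998652721 * sqrt(15) / 16669800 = 232.11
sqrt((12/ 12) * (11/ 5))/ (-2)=-sqrt(55)/ 10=-0.74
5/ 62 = 0.08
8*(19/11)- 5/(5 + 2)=1009/77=13.10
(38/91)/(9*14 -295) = -38/15379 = -0.00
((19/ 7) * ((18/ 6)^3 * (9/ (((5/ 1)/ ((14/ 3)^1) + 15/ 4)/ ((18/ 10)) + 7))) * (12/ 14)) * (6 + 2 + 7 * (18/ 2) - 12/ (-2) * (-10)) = 642.53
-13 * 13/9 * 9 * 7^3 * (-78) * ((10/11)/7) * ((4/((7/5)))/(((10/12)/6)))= 132874560/11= 12079505.45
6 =6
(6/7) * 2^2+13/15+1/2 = 1007/210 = 4.80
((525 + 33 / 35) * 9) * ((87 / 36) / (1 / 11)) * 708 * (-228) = -710929698336 / 35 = -20312277095.31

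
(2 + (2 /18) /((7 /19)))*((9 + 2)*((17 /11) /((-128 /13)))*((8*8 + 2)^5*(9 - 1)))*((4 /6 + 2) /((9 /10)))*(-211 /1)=174231284999200 /7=24890183571314.29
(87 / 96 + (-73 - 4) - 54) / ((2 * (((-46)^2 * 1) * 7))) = -181 / 41216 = -0.00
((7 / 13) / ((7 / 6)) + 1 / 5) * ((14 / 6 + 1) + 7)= 1333 / 195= 6.84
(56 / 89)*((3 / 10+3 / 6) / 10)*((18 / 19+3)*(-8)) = -2688 / 1691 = -1.59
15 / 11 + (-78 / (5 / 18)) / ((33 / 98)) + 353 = -26374 / 55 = -479.53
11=11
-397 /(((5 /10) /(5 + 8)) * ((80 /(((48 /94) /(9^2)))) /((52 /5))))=-268372 /31725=-8.46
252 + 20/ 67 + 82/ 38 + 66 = 407941/ 1273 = 320.46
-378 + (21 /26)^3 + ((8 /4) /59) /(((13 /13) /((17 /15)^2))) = -88062390497 /233321400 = -377.43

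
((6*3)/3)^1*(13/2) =39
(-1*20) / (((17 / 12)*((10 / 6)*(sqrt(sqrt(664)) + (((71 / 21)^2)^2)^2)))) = -144 / (17*(2^(3 / 4)*83^(1 / 4) + 645753531245761 / 37822859361)) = -0.00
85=85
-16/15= -1.07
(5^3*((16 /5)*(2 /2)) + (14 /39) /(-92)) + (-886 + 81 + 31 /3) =-236013 /598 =-394.67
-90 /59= -1.53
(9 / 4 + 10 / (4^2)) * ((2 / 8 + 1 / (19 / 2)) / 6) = 0.17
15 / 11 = 1.36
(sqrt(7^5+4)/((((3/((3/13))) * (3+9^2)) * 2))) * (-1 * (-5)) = 5 * sqrt(16811)/2184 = 0.30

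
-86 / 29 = -2.97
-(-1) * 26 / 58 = 0.45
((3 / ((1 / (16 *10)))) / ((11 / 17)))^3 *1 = 543338496000 / 1331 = 408218253.94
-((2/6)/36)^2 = -1/11664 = -0.00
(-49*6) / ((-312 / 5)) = 245 / 52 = 4.71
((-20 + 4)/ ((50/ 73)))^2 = 341056/ 625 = 545.69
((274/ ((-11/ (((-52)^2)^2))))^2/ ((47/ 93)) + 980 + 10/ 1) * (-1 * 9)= -3359335138813544050242/ 5687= -590704262144108326.05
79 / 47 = 1.68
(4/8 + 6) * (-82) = -533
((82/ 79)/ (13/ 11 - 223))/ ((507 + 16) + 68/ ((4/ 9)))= -451/ 65152880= -0.00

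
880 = 880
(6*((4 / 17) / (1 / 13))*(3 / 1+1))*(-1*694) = -50947.76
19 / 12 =1.58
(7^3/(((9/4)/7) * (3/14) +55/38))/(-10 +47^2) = 0.10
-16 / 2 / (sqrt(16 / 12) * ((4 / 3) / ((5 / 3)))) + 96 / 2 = 48 - 5 * sqrt(3) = 39.34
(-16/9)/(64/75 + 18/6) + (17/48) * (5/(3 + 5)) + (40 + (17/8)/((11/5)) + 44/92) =1156886321/28076928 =41.20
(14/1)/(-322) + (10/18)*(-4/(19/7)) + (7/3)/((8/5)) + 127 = 4014685/31464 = 127.60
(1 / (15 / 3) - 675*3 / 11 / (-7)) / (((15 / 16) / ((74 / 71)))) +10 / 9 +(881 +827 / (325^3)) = 1539685554949006 / 1689046734375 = 911.57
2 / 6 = 1 / 3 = 0.33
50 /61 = 0.82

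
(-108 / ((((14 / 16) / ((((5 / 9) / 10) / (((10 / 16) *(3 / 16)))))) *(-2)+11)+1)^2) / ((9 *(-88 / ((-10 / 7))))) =-327680 / 116119311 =-0.00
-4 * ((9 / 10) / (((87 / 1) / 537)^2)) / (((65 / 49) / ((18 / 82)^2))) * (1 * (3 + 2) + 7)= -27468877464 / 459459325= -59.79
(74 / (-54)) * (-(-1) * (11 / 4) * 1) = -407 / 108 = -3.77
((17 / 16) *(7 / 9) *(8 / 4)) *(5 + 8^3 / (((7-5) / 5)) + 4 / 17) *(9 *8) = 152943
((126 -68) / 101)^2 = 3364 / 10201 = 0.33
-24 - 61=-85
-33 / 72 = -11 / 24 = -0.46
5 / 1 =5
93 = 93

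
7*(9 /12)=21 /4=5.25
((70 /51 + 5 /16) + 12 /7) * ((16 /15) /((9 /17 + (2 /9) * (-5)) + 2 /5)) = -19417 /973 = -19.96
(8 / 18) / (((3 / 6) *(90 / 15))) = 4 / 27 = 0.15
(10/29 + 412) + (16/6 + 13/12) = 48267/116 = 416.09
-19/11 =-1.73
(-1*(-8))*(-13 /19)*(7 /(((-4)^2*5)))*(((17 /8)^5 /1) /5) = -129206987 /31129600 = -4.15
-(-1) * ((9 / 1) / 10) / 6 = 3 / 20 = 0.15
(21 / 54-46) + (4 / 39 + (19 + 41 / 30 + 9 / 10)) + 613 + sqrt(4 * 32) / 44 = 589.02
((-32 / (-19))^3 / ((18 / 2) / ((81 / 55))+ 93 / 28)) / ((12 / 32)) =22020096 / 16303843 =1.35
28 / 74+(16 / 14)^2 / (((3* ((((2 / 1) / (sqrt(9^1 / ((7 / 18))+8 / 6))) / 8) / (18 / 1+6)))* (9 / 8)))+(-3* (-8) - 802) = -28772 / 37+16384* sqrt(10794) / 9261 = -593.82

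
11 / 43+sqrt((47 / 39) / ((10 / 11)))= 11 / 43+sqrt(201630) / 390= 1.41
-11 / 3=-3.67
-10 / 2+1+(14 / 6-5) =-20 / 3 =-6.67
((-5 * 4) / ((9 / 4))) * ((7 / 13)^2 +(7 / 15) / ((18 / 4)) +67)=-24601376 / 41067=-599.05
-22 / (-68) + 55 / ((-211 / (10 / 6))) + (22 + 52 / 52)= 492619 / 21522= 22.89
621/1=621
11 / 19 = 0.58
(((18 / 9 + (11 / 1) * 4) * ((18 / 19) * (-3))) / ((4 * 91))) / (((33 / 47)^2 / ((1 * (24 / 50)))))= -1829052 / 5230225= -0.35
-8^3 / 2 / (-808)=32 / 101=0.32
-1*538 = -538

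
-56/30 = -28/15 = -1.87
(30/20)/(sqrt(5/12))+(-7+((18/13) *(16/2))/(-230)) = -10537/1495+3 *sqrt(15)/5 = -4.72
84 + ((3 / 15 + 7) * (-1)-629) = -2761 / 5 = -552.20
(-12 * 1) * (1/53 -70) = 44508/53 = 839.77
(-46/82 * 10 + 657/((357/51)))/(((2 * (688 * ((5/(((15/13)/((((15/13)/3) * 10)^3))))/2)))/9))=2687607/574000000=0.00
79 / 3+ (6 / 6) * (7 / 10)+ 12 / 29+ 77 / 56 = 100301 / 3480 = 28.82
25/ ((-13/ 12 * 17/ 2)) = -2.71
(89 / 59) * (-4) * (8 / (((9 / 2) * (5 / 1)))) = -2.15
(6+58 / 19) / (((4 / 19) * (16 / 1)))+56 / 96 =157 / 48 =3.27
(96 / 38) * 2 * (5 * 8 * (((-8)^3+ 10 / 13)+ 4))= -25320960 / 247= -102514.01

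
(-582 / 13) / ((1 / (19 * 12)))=-132696 / 13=-10207.38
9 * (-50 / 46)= -225 / 23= -9.78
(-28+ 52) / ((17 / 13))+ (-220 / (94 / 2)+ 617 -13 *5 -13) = 441585 / 799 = 552.67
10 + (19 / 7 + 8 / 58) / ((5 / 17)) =19993 / 1015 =19.70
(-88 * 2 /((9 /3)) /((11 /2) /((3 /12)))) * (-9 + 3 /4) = 22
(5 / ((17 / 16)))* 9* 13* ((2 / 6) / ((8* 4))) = 195 / 34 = 5.74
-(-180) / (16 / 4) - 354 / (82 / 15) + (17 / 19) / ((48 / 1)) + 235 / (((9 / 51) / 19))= 25281.93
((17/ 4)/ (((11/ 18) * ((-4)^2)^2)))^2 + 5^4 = 19824663409/ 31719424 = 625.00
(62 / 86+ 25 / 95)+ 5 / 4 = 7301 / 3268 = 2.23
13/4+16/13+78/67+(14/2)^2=190383/3484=54.64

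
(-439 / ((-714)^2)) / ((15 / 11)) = -4829 / 7646940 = -0.00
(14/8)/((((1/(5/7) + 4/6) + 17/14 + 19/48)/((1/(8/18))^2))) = 19845/8236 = 2.41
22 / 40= 0.55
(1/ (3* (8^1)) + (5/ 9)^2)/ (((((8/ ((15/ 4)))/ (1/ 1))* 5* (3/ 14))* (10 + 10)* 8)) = 1589/ 1658880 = 0.00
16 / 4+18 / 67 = 286 / 67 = 4.27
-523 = -523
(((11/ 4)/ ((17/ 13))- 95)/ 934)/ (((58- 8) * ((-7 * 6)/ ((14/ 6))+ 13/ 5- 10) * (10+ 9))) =6317/ 1532544560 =0.00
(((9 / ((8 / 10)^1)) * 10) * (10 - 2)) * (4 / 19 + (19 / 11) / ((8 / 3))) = 322875 / 418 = 772.43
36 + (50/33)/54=32101/891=36.03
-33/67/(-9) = 11/201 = 0.05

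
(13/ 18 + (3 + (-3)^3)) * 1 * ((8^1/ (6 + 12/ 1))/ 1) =-838/ 81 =-10.35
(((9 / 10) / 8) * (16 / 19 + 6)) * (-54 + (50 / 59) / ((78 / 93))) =-40.79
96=96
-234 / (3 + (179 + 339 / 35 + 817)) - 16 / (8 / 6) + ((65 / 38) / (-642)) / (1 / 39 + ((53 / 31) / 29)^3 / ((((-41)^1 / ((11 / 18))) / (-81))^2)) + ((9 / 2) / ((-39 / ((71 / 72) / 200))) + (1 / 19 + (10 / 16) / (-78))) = -7557087757012036871709429 / 614864813468391936195200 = -12.29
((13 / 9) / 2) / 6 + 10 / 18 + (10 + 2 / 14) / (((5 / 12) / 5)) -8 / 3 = 90511 / 756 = 119.72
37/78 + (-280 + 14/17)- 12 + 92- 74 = -361603/1326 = -272.70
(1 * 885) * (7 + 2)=7965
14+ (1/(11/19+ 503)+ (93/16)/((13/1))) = 138249/9568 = 14.45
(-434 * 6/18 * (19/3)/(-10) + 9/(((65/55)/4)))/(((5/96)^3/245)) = 344017895424/1625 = 211703320.26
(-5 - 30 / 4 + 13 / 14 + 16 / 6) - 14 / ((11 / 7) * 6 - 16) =-3272 / 483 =-6.77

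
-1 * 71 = -71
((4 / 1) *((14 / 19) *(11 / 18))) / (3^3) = 308 / 4617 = 0.07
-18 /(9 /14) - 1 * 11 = -39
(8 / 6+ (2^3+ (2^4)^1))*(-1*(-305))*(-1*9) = -69540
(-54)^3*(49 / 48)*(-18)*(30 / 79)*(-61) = -5294923830 / 79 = -67024352.28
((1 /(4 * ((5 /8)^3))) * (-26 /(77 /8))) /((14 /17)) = -3.36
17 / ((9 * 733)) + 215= 1418372 / 6597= 215.00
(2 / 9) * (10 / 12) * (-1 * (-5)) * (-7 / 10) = -35 / 54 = -0.65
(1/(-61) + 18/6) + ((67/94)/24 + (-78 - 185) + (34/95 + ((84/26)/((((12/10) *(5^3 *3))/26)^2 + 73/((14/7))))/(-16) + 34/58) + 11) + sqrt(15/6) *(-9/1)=-10681850072374973/43064475570960 - 9 *sqrt(10)/2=-262.27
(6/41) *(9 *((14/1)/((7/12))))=1296/41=31.61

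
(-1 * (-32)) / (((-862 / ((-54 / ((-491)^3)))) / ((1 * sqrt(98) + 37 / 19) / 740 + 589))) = -0.00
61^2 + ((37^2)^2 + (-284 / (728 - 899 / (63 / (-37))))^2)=11757573750694442 / 6261082129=1877882.05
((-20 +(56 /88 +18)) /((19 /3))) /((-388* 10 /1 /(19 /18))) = 1 /17072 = 0.00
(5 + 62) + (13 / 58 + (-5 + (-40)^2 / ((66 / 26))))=1325497 / 1914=692.53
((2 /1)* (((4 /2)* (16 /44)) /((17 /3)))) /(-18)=-8 /561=-0.01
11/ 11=1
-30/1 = -30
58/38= 29/19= 1.53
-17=-17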